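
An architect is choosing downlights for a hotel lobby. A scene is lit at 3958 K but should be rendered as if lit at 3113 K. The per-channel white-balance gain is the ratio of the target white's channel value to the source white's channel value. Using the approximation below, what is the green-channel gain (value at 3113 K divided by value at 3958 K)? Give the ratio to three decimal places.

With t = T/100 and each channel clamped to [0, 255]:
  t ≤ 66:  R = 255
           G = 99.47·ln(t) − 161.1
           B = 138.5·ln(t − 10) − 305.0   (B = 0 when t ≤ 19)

0.883

At 3958 K (t = 39.58):
  G = 99.47·ln 39.58 − 161.1 = 99.47·3.6783 − 161.1 = 204.783.
At 3113 K (t = 31.13):
  G = 99.47·ln 31.13 − 161.1 = 99.47·3.4382 − 161.1 = 180.895.
Gain = 180.895 / 204.783 = 0.8834 → 0.883.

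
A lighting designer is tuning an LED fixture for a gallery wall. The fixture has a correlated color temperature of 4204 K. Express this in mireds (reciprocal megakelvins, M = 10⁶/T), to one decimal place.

237.9 mireds

M = 10⁶ / 4204 = 237.869 → 237.9 mireds.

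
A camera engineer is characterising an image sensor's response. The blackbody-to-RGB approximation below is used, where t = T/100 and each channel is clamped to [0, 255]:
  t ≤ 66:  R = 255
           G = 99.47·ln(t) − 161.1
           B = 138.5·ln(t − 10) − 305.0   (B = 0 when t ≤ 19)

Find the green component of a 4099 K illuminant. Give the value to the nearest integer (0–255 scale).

t = 4099/100 = 40.99; the t ≤ 66 branch applies.
G = 99.47·ln 40.99 − 161.1 = 99.47·3.7133 − 161.1 = 208.265.
Rounded: 208.

208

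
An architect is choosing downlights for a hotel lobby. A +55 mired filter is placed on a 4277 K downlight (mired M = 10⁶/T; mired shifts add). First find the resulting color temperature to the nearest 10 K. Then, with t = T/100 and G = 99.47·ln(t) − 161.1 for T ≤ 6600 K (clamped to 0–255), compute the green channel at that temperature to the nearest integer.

M_in = 10⁶/4277 = 233.81; M_out = 233.81 + (+55) = 288.81.
T_out = 10⁶/288.81 = 3462.5 K → 3460 K; t = 34.6.
G = 99.47·ln 34.6 − 161.1 = 99.47·3.5439 − 161.1 = 191.407.
Rounded: 191.

191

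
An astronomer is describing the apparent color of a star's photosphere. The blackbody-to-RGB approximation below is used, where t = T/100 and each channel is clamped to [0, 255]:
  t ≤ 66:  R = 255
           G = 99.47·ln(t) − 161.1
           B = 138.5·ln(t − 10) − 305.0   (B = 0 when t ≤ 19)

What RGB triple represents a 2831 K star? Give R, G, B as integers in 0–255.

R=255, G=171, B=98

t = 2831/100 = 28.31; the t ≤ 66 branch applies.
R = 255 by definition for t ≤ 66.
G = 99.47·ln 28.31 − 161.1 = 99.47·3.3432 − 161.1 = 171.450.
B = 138.5·ln(28.31 − 10) − 305.0 = 138.5·ln 18.31 − 305.0 = 138.5·2.9074 − 305.0 = 97.681.
Rounded: (255, 171, 98).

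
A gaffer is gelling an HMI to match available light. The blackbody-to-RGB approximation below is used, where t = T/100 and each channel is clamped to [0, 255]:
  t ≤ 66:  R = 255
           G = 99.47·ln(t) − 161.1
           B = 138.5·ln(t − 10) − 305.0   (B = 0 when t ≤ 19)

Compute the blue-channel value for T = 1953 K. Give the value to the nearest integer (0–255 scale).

7

t = 1953/100 = 19.53; the t ≤ 66 branch applies.
B = 138.5·ln(19.53 − 10) − 305.0 = 138.5·ln 9.53 − 305.0 = 138.5·2.2544 − 305.0 = 7.241.
Rounded: 7.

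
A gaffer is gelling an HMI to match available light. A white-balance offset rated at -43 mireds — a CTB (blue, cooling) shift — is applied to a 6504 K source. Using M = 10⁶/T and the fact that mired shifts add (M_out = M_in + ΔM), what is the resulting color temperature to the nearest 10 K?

M_in = 10⁶/6504 = 153.75 mireds.
M_out = 153.75 + (-43) = 110.75 mireds.
T_out = 10⁶/110.75 = 9029.2 K → 9030 K.

9030 K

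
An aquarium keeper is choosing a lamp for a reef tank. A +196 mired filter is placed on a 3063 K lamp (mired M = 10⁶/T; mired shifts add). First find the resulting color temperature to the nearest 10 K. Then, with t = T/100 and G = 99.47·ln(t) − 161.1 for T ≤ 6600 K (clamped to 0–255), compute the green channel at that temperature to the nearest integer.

132

M_in = 10⁶/3063 = 326.48; M_out = 326.48 + (+196) = 522.48.
T_out = 10⁶/522.48 = 1914.0 K → 1910 K; t = 19.1.
G = 99.47·ln 19.1 − 161.1 = 99.47·2.9497 − 161.1 = 132.305.
Rounded: 132.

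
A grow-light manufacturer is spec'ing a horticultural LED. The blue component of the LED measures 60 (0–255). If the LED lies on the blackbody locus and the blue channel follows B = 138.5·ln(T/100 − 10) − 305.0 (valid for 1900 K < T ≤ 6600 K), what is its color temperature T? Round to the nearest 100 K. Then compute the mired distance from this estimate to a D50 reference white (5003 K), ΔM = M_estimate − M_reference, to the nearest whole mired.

ln(t − 10) = (60 + 305.0) / 138.5 = 2.6354.
t − 10 = e^2.6354 = 13.949, so t = 23.949.
T = 100·t = 2395 K → 2400 K to the nearest 100 K.
M_estimate = 10⁶/2400 = 416.67; M_reference = 10⁶/5003 = 199.88.
ΔM = 416.67 − 199.88 = 216.79 → +217 mireds.

+217 mireds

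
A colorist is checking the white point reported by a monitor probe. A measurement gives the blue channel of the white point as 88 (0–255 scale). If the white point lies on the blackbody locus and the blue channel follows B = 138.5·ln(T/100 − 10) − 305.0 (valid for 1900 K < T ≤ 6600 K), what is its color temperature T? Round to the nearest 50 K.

ln(t − 10) = (88 + 305.0) / 138.5 = 2.8375.
t − 10 = e^2.8375 = 17.074, so t = 27.074.
T = 100·t = 2707 K → 2700 K to the nearest 50 K.

2700 K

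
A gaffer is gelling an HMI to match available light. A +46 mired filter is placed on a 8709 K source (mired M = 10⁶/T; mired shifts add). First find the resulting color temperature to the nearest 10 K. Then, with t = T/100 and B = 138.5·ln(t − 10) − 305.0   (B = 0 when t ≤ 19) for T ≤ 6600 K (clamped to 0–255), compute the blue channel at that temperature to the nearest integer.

243

M_in = 10⁶/8709 = 114.82; M_out = 114.82 + (+46) = 160.82.
T_out = 10⁶/160.82 = 6218.0 K → 6220 K; t = 62.2.
B = 138.5·ln(62.2 − 10) − 305.0 = 138.5·ln 52.2 − 305.0 = 138.5·3.9551 − 305.0 = 242.779.
Rounded: 243.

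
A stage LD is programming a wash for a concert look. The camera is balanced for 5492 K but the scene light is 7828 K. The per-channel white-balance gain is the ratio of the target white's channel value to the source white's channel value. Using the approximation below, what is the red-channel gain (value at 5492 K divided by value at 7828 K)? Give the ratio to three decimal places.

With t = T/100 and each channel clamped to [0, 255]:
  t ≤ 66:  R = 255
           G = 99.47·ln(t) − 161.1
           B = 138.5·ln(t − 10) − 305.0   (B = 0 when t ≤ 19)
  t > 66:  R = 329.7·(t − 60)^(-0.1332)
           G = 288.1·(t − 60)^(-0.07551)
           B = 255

1.139

At 7828 K (t = 78.28):
  R = 329.7·(78.28 − 60)^(-0.1332) = 329.7·18.28^(-0.1332) = 329.7·0.67905 = 223.884.
At 5492 K (t = 54.92):
  R = 255 by definition for t ≤ 66.
Gain = 255.000 / 223.884 = 1.1390 → 1.139.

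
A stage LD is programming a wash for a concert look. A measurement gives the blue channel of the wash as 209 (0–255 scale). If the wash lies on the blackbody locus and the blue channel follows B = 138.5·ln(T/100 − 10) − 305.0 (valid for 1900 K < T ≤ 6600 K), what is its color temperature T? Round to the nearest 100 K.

ln(t − 10) = (209 + 305.0) / 138.5 = 3.7112.
t − 10 = e^3.7112 = 40.903, so t = 50.903.
T = 100·t = 5090 K → 5100 K to the nearest 100 K.

5100 K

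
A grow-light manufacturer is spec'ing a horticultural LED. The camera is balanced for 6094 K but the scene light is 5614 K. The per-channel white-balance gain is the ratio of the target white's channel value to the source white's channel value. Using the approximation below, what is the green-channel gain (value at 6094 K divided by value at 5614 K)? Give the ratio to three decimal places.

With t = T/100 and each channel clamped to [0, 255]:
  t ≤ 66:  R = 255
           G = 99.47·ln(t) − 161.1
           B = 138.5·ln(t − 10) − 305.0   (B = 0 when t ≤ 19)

At 5614 K (t = 56.14):
  G = 99.47·ln 56.14 − 161.1 = 99.47·4.0278 − 161.1 = 239.550.
At 6094 K (t = 60.94):
  G = 99.47·ln 60.94 − 161.1 = 99.47·4.1099 − 161.1 = 247.711.
Gain = 247.711 / 239.550 = 1.0341 → 1.034.

1.034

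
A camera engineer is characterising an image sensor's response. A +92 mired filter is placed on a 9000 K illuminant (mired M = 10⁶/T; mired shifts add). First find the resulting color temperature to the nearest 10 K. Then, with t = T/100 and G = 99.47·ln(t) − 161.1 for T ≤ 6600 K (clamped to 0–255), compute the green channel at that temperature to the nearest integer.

M_in = 10⁶/9000 = 111.11; M_out = 111.11 + (+92) = 203.11.
T_out = 10⁶/203.11 = 4923.4 K → 4920 K; t = 49.2.
G = 99.47·ln 49.2 − 161.1 = 99.47·3.8959 − 161.1 = 226.425.
Rounded: 226.

226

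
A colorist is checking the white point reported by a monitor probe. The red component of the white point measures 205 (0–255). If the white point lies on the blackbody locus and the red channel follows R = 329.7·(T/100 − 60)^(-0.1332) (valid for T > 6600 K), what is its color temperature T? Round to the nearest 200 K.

(t − 60)^(-0.1332) = 205/329.7 = 0.62178.
t − 60 = 0.62178^(1/-0.1332) = 0.62178^(-7.508) = 35.423, so t = 95.423.
T = 100·t = 9542 K → 9600 K to the nearest 200 K.

9600 K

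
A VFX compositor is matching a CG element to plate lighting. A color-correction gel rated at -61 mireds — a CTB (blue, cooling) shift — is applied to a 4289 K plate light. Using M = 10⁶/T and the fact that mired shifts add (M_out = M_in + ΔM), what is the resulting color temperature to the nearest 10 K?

M_in = 10⁶/4289 = 233.15 mireds.
M_out = 233.15 + (-61) = 172.15 mireds.
T_out = 10⁶/172.15 = 5808.7 K → 5810 K.

5810 K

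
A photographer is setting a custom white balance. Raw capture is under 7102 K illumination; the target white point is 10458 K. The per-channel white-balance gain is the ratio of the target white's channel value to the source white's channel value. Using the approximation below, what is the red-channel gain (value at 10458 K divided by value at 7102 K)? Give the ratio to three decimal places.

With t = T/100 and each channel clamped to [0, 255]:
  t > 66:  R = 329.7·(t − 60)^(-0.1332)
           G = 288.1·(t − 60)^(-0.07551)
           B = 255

0.830

At 7102 K (t = 71.02):
  R = 329.7·(71.02 − 60)^(-0.1332) = 329.7·11.02^(-0.1332) = 329.7·0.72641 = 239.497.
At 10458 K (t = 104.58):
  R = 329.7·(104.58 − 60)^(-0.1332) = 329.7·44.58^(-0.1332) = 329.7·0.60302 = 198.817.
Gain = 198.817 / 239.497 = 0.8301 → 0.830.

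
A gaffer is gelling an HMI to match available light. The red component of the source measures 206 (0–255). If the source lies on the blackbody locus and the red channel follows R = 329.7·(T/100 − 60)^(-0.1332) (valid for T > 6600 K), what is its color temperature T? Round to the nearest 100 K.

9400 K

(t − 60)^(-0.1332) = 206/329.7 = 0.62481.
t − 60 = 0.62481^(1/-0.1332) = 0.62481^(-7.508) = 34.152, so t = 94.152.
T = 100·t = 9415 K → 9400 K to the nearest 100 K.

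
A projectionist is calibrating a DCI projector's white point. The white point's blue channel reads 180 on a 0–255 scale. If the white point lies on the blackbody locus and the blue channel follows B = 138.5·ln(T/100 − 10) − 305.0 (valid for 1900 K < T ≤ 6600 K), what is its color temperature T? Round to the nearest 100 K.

4300 K

ln(t − 10) = (180 + 305.0) / 138.5 = 3.5018.
t − 10 = e^3.5018 = 33.175, so t = 43.175.
T = 100·t = 4318 K → 4300 K to the nearest 100 K.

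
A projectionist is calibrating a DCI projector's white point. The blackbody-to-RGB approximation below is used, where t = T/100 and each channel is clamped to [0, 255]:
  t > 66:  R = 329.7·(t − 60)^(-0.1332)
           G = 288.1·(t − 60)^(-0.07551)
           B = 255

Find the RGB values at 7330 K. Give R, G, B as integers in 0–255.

t = 7330/100 = 73.3; the t > 66 branch applies.
R = 329.7·(73.3 − 60)^(-0.1332) = 329.7·13.3^(-0.1332) = 329.7·0.70844 = 233.573.
G = 288.1·(73.3 − 60)^(-0.07551) = 288.1·13.3^(-0.07551) = 288.1·0.82250 = 236.963.
B = 255 by definition for t > 66.
Rounded: (234, 237, 255).

R=234, G=237, B=255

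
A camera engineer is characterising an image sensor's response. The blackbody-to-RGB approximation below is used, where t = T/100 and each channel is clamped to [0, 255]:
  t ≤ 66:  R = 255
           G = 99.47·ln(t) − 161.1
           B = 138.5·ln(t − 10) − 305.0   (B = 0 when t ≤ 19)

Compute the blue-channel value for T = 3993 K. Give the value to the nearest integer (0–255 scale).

166

t = 3993/100 = 39.93; the t ≤ 66 branch applies.
B = 138.5·ln(39.93 − 10) − 305.0 = 138.5·ln 29.93 − 305.0 = 138.5·3.3989 − 305.0 = 165.742.
Rounded: 166.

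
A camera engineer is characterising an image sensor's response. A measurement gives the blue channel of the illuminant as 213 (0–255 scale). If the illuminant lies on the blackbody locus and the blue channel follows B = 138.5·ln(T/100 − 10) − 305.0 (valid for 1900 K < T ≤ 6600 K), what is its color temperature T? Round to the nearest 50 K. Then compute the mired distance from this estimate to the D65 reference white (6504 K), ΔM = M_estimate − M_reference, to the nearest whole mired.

ln(t − 10) = (213 + 305.0) / 138.5 = 3.7401.
t − 10 = e^3.7401 = 42.101, so t = 52.101.
T = 100·t = 5210 K → 5200 K to the nearest 50 K.
M_estimate = 10⁶/5200 = 192.31; M_reference = 10⁶/6504 = 153.75.
ΔM = 192.31 − 153.75 = 38.56 → +39 mireds.

+39 mireds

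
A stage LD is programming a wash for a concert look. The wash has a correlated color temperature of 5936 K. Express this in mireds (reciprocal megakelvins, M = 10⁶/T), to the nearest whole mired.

168 mireds

M = 10⁶ / 5936 = 168.464 → 168 mireds.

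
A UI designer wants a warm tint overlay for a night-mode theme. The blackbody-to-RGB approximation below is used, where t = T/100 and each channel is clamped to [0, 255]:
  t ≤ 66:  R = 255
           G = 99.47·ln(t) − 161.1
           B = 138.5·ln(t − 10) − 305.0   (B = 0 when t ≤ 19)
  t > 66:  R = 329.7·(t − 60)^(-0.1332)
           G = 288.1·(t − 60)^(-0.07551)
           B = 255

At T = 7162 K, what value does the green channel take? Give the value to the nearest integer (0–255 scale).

239

t = 7162/100 = 71.62; the t > 66 branch applies.
G = 288.1·(71.62 − 60)^(-0.07551) = 288.1·11.62^(-0.07551) = 288.1·0.83093 = 239.392.
Rounded: 239.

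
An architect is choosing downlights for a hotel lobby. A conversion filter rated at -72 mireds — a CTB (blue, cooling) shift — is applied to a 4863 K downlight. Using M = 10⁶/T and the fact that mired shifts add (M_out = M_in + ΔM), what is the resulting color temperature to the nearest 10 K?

M_in = 10⁶/4863 = 205.63 mireds.
M_out = 205.63 + (-72) = 133.63 mireds.
T_out = 10⁶/133.63 = 7483.1 K → 7480 K.

7480 K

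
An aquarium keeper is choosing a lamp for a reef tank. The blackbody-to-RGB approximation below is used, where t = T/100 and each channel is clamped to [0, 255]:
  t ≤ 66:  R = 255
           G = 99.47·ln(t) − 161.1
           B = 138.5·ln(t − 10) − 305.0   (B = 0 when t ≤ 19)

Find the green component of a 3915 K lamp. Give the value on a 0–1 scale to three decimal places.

0.799

t = 3915/100 = 39.15; the t ≤ 66 branch applies.
G = 99.47·ln 39.15 − 161.1 = 99.47·3.6674 − 161.1 = 203.696.
On a 0–1 scale: 203.696/255 = 0.7988 → 0.799.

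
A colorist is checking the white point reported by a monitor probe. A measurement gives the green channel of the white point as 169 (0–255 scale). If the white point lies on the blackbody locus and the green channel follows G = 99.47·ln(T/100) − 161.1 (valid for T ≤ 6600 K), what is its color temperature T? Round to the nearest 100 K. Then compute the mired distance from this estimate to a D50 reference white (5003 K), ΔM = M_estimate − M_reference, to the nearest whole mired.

ln t = (169 + 161.1) / 99.47 = 3.3186.
t = e^3.3186 = 27.621.
T = 100·t = 2762 K → 2800 K to the nearest 100 K.
M_estimate = 10⁶/2800 = 357.14; M_reference = 10⁶/5003 = 199.88.
ΔM = 357.14 − 199.88 = 157.26 → +157 mireds.

+157 mireds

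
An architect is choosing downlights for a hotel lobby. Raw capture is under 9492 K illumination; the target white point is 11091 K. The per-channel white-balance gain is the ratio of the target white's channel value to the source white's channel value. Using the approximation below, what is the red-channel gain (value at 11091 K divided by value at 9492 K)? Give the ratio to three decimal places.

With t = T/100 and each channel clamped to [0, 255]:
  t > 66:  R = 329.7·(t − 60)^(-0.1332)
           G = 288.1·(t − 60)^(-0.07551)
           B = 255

0.951

At 9492 K (t = 94.92):
  R = 329.7·(94.92 − 60)^(-0.1332) = 329.7·34.92^(-0.1332) = 329.7·0.62296 = 205.391.
At 11091 K (t = 110.91):
  R = 329.7·(110.91 − 60)^(-0.1332) = 329.7·50.91^(-0.1332) = 329.7·0.59245 = 195.332.
Gain = 195.332 / 205.391 = 0.9510 → 0.951.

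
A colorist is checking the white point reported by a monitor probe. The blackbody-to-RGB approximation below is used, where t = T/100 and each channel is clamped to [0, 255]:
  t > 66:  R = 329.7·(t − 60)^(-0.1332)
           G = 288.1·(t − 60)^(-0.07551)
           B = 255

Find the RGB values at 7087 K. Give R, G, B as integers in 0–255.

R=240, G=241, B=255

t = 7087/100 = 70.87; the t > 66 branch applies.
R = 329.7·(70.87 − 60)^(-0.1332) = 329.7·10.87^(-0.1332) = 329.7·0.72774 = 239.935.
G = 288.1·(70.87 − 60)^(-0.07551) = 288.1·10.87^(-0.07551) = 288.1·0.83513 = 240.601.
B = 255 by definition for t > 66.
Rounded: (240, 241, 255).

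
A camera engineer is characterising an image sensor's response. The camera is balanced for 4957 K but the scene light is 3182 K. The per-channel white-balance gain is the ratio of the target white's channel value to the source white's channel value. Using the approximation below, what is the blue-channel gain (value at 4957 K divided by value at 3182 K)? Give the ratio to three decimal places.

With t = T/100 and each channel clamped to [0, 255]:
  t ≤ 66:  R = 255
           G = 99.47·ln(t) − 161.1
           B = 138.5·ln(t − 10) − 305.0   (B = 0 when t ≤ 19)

At 3182 K (t = 31.82):
  B = 138.5·ln(31.82 − 10) − 305.0 = 138.5·ln 21.82 − 305.0 = 138.5·3.0828 − 305.0 = 121.972.
At 4957 K (t = 49.57):
  B = 138.5·ln(49.57 − 10) − 305.0 = 138.5·ln 39.57 − 305.0 = 138.5·3.6781 − 305.0 = 204.413.
Gain = 204.413 / 121.972 = 1.6759 → 1.676.

1.676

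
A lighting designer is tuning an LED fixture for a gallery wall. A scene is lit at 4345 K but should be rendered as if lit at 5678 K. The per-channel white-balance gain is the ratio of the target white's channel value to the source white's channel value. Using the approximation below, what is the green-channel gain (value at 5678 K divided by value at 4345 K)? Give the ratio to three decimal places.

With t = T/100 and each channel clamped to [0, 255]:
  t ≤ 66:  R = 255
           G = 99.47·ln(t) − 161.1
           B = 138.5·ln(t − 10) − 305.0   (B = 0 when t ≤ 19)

At 4345 K (t = 43.45):
  G = 99.47·ln 43.45 − 161.1 = 99.47·3.7716 − 161.1 = 214.062.
At 5678 K (t = 56.78):
  G = 99.47·ln 56.78 − 161.1 = 99.47·4.0392 − 161.1 = 240.678.
Gain = 240.678 / 214.062 = 1.1243 → 1.124.

1.124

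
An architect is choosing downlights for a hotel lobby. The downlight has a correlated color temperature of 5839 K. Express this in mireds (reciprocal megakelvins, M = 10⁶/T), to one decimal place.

171.3 mireds

M = 10⁶ / 5839 = 171.262 → 171.3 mireds.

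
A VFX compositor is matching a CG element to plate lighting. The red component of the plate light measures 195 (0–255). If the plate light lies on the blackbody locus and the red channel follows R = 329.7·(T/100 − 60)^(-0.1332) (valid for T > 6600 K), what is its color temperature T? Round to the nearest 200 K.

11200 K

(t − 60)^(-0.1332) = 195/329.7 = 0.59145.
t − 60 = 0.59145^(1/-0.1332) = 0.59145^(-7.508) = 51.564, so t = 111.564.
T = 100·t = 11156 K → 11200 K to the nearest 200 K.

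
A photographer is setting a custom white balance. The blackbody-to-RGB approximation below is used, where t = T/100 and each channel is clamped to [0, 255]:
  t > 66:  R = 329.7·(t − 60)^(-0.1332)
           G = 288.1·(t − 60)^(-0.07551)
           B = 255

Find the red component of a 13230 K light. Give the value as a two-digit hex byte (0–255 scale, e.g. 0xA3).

t = 13230/100 = 132.3; the t > 66 branch applies.
R = 329.7·(132.3 − 60)^(-0.1332) = 329.7·72.3^(-0.1332) = 329.7·0.56541 = 186.415.
Rounded: 186; in hex, 0xBA.

0xBA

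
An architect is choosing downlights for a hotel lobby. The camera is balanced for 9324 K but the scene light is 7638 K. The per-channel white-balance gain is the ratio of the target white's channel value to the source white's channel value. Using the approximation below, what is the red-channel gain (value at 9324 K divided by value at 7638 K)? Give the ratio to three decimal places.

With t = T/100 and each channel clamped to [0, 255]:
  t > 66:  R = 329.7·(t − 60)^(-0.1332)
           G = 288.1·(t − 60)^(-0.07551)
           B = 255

At 7638 K (t = 76.38):
  R = 329.7·(76.38 − 60)^(-0.1332) = 329.7·16.38^(-0.1332) = 329.7·0.68905 = 227.181.
At 9324 K (t = 93.24):
  R = 329.7·(93.24 − 60)^(-0.1332) = 329.7·33.24^(-0.1332) = 329.7·0.62707 = 206.744.
Gain = 206.744 / 227.181 = 0.9100 → 0.910.

0.910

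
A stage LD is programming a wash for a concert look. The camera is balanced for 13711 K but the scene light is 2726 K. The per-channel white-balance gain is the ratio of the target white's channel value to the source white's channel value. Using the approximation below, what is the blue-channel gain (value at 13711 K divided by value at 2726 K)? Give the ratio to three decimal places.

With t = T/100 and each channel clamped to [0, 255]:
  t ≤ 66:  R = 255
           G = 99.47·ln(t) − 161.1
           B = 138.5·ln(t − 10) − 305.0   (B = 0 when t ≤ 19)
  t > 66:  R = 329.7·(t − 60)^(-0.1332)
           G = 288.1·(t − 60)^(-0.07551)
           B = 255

2.849

At 2726 K (t = 27.26):
  B = 138.5·ln(27.26 − 10) − 305.0 = 138.5·ln 17.26 − 305.0 = 138.5·2.8484 − 305.0 = 89.502.
At 13711 K (t = 137.11):
  B = 255 by definition for t > 66.
Gain = 255.000 / 89.502 = 2.8491 → 2.849.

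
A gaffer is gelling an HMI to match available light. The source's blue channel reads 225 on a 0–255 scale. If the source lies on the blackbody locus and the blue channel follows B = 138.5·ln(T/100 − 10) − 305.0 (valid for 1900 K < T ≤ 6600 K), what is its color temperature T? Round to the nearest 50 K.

5600 K

ln(t − 10) = (225 + 305.0) / 138.5 = 3.8267.
t − 10 = e^3.8267 = 45.911, so t = 55.911.
T = 100·t = 5591 K → 5600 K to the nearest 50 K.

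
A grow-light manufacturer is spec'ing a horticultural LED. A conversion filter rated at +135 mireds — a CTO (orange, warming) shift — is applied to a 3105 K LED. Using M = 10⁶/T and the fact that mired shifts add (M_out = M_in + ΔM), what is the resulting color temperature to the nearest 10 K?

M_in = 10⁶/3105 = 322.06 mireds.
M_out = 322.06 + (+135) = 457.06 mireds.
T_out = 10⁶/457.06 = 2187.9 K → 2190 K.

2190 K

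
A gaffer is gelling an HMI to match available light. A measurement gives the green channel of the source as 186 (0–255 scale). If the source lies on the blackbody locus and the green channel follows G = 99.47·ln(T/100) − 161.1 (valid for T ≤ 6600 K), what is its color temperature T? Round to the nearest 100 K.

3300 K

ln t = (186 + 161.1) / 99.47 = 3.4895.
t = e^3.4895 = 32.769.
T = 100·t = 3277 K → 3300 K to the nearest 100 K.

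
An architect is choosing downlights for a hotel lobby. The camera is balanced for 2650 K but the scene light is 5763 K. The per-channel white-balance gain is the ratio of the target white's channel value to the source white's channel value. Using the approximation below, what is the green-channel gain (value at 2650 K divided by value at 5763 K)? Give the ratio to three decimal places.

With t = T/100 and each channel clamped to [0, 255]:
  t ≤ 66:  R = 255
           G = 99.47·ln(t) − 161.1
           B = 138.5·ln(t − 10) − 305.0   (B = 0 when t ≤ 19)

At 5763 K (t = 57.63):
  G = 99.47·ln 57.63 − 161.1 = 99.47·4.0540 − 161.1 = 242.156.
At 2650 K (t = 26.5):
  G = 99.47·ln 26.5 − 161.1 = 99.47·3.2771 − 161.1 = 164.878.
Gain = 164.878 / 242.156 = 0.6809 → 0.681.

0.681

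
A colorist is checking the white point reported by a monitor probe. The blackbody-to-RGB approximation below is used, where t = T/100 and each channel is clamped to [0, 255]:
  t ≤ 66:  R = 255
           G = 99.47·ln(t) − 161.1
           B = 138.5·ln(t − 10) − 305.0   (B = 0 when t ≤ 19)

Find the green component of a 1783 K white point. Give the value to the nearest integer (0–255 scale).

125

t = 1783/100 = 17.83; the t ≤ 66 branch applies.
G = 99.47·ln 17.83 − 161.1 = 99.47·2.8809 − 161.1 = 125.461.
Rounded: 125.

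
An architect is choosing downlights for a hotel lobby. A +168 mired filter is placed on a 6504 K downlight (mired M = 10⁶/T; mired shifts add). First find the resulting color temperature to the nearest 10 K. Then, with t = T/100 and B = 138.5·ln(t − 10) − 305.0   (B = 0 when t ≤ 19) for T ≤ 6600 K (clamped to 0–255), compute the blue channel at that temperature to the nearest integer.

M_in = 10⁶/6504 = 153.75; M_out = 153.75 + (+168) = 321.75.
T_out = 10⁶/321.75 = 3108.0 K → 3110 K; t = 31.1.
B = 138.5·ln(31.1 − 10) − 305.0 = 138.5·ln 21.1 − 305.0 = 138.5·3.0493 − 305.0 = 117.324.
Rounded: 117.

117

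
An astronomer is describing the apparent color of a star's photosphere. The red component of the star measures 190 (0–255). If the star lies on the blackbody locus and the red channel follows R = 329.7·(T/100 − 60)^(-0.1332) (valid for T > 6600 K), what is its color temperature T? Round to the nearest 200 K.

12200 K

(t − 60)^(-0.1332) = 190/329.7 = 0.57628.
t − 60 = 0.57628^(1/-0.1332) = 0.57628^(-7.508) = 62.667, so t = 122.667.
T = 100·t = 12267 K → 12200 K to the nearest 200 K.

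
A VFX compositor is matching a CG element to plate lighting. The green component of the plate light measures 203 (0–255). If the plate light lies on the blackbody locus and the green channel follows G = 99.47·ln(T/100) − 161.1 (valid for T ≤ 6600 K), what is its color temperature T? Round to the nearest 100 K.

ln t = (203 + 161.1) / 99.47 = 3.6604.
t = e^3.6604 = 38.877.
T = 100·t = 3888 K → 3900 K to the nearest 100 K.

3900 K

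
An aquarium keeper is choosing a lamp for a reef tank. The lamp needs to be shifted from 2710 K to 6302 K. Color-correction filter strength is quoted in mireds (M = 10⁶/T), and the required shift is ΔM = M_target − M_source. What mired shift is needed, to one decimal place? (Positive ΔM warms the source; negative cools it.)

M_source = 10⁶/2710 = 369.004; M_target = 10⁶/6302 = 158.680.
ΔM = 158.680 − 369.004 = -210.324 → -210.3 mireds, a cooling shift.

-210.3 mireds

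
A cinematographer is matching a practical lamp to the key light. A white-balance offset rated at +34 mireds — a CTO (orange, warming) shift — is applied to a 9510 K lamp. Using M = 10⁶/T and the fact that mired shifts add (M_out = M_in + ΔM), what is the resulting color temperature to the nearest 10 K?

7190 K

M_in = 10⁶/9510 = 105.15 mireds.
M_out = 105.15 + (+34) = 139.15 mireds.
T_out = 10⁶/139.15 = 7186.4 K → 7190 K.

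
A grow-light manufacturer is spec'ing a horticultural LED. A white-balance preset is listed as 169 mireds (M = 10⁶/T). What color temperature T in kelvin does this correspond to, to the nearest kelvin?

5917 K

T = 10⁶ / 169 = 5917.16 K → 5917 K.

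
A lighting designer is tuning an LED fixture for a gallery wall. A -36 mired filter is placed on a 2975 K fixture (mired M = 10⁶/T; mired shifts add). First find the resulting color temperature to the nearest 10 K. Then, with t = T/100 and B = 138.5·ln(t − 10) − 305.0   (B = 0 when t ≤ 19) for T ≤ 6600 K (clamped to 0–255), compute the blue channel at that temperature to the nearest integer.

131

M_in = 10⁶/2975 = 336.13; M_out = 336.13 + (-36) = 300.13.
T_out = 10⁶/300.13 = 3331.8 K → 3330 K; t = 33.3.
B = 138.5·ln(33.3 − 10) − 305.0 = 138.5·ln 23.3 − 305.0 = 138.5·3.1485 − 305.0 = 131.061.
Rounded: 131.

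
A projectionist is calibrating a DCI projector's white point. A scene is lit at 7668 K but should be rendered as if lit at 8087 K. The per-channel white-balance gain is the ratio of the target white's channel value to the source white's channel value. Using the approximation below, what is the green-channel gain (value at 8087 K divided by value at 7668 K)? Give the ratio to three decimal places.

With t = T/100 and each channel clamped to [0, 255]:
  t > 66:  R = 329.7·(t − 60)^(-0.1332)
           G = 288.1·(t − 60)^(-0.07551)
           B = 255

At 7668 K (t = 76.68):
  G = 288.1·(76.68 − 60)^(-0.07551) = 288.1·16.68^(-0.07551) = 288.1·0.80856 = 232.946.
At 8087 K (t = 80.87):
  G = 288.1·(80.87 − 60)^(-0.07551) = 288.1·20.87^(-0.07551) = 288.1·0.79499 = 229.037.
Gain = 229.037 / 232.946 = 0.9832 → 0.983.

0.983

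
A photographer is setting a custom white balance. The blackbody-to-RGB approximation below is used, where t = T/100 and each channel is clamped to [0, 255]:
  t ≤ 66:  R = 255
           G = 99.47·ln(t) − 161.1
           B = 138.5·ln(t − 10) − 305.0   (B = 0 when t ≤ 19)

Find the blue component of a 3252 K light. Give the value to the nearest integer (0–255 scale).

126

t = 3252/100 = 32.52; the t ≤ 66 branch applies.
B = 138.5·ln(32.52 − 10) − 305.0 = 138.5·ln 22.52 − 305.0 = 138.5·3.1144 − 305.0 = 126.345.
Rounded: 126.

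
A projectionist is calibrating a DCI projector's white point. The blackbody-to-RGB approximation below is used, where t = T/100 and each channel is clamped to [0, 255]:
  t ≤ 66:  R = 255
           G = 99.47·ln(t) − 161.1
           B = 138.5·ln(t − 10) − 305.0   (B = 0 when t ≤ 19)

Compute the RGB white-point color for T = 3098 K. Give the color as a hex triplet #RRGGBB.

t = 3098/100 = 30.98; the t ≤ 66 branch applies.
R = 255 by definition for t ≤ 66.
G = 99.47·ln 30.98 − 161.1 = 99.47·3.4333 − 161.1 = 180.415.
B = 138.5·ln(30.98 − 10) − 305.0 = 138.5·ln 20.98 − 305.0 = 138.5·3.0436 − 305.0 = 116.534.
Rounded: (255, 180, 117).
In hex: #FFB475.

#FFB475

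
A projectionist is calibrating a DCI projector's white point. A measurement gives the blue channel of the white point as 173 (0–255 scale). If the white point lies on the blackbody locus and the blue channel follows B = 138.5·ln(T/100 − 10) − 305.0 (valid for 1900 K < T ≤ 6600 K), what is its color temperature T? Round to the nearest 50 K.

4150 K

ln(t − 10) = (173 + 305.0) / 138.5 = 3.4513.
t − 10 = e^3.4513 = 31.540, so t = 41.540.
T = 100·t = 4154 K → 4150 K to the nearest 50 K.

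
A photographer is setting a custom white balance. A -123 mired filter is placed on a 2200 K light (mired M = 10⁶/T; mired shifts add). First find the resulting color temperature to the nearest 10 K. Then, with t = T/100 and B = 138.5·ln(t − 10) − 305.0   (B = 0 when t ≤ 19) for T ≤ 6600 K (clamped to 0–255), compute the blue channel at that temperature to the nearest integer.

111

M_in = 10⁶/2200 = 454.55; M_out = 454.55 + (-123) = 331.55.
T_out = 10⁶/331.55 = 3016.2 K → 3020 K; t = 30.2.
B = 138.5·ln(30.2 − 10) − 305.0 = 138.5·ln 20.2 − 305.0 = 138.5·3.0057 − 305.0 = 111.287.
Rounded: 111.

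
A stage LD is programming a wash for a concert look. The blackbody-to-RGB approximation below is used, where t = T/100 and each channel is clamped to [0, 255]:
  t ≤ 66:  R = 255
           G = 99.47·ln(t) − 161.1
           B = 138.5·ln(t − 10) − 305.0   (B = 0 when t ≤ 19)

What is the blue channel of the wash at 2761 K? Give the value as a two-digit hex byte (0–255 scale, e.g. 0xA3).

t = 2761/100 = 27.61; the t ≤ 66 branch applies.
B = 138.5·ln(27.61 − 10) − 305.0 = 138.5·ln 17.61 − 305.0 = 138.5·2.8685 − 305.0 = 92.283.
Rounded: 92; in hex, 0x5C.

0x5C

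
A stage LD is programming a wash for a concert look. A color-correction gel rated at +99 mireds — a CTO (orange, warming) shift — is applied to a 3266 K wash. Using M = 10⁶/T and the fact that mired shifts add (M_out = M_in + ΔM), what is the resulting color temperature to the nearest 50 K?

2450 K

M_in = 10⁶/3266 = 306.18 mireds.
M_out = 306.18 + (+99) = 405.18 mireds.
T_out = 10⁶/405.18 = 2468.0 K → 2450 K.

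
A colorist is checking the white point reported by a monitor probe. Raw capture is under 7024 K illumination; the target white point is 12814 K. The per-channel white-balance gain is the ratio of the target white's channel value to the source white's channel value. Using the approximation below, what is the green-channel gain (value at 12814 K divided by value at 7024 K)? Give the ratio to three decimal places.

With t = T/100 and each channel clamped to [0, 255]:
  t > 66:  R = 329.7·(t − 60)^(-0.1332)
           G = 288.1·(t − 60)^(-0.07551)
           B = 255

0.867

At 7024 K (t = 70.24):
  G = 288.1·(70.24 − 60)^(-0.07551) = 288.1·10.24^(-0.07551) = 288.1·0.83890 = 241.688.
At 12814 K (t = 128.14):
  G = 288.1·(128.14 − 60)^(-0.07551) = 288.1·68.14^(-0.07551) = 288.1·0.72704 = 209.461.
Gain = 209.461 / 241.688 = 0.8667 → 0.867.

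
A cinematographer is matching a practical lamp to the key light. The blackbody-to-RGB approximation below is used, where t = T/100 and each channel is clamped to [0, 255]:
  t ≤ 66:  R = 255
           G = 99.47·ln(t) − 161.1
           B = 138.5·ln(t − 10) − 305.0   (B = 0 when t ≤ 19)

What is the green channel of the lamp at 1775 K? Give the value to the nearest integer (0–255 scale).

125

t = 1775/100 = 17.75; the t ≤ 66 branch applies.
G = 99.47·ln 17.75 − 161.1 = 99.47·2.8764 − 161.1 = 125.014.
Rounded: 125.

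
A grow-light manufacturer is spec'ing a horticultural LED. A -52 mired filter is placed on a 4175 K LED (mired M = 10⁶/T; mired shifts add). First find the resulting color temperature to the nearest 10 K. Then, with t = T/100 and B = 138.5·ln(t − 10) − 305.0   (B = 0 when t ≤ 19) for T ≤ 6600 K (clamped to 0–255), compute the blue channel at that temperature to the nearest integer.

217

M_in = 10⁶/4175 = 239.52; M_out = 239.52 + (-52) = 187.52.
T_out = 10⁶/187.52 = 5332.7 K → 5330 K; t = 53.3.
B = 138.5·ln(53.3 − 10) − 305.0 = 138.5·ln 43.3 − 305.0 = 138.5·3.7682 − 305.0 = 216.889.
Rounded: 217.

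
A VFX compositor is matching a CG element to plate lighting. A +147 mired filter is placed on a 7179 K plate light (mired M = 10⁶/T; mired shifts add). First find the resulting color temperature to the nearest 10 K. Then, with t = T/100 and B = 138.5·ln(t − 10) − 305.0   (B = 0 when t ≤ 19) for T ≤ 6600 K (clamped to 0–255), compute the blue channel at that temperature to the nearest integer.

140

M_in = 10⁶/7179 = 139.30; M_out = 139.30 + (+147) = 286.30.
T_out = 10⁶/286.30 = 3492.9 K → 3490 K; t = 34.9.
B = 138.5·ln(34.9 − 10) − 305.0 = 138.5·ln 24.9 − 305.0 = 138.5·3.2149 − 305.0 = 140.259.
Rounded: 140.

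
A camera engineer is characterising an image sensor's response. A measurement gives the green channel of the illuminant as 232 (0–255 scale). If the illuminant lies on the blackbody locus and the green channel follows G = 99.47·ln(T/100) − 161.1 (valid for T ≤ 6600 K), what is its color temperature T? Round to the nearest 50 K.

ln t = (232 + 161.1) / 99.47 = 3.9519.
t = e^3.9519 = 52.036.
T = 100·t = 5204 K → 5200 K to the nearest 50 K.

5200 K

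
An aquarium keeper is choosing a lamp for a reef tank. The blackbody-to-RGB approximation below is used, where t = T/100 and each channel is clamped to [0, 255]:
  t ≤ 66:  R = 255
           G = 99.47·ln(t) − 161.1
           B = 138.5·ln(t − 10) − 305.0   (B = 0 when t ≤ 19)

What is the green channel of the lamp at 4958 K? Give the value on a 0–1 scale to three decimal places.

t = 4958/100 = 49.58; the t ≤ 66 branch applies.
G = 99.47·ln 49.58 − 161.1 = 99.47·3.9036 − 161.1 = 227.190.
On a 0–1 scale: 227.190/255 = 0.8909 → 0.891.

0.891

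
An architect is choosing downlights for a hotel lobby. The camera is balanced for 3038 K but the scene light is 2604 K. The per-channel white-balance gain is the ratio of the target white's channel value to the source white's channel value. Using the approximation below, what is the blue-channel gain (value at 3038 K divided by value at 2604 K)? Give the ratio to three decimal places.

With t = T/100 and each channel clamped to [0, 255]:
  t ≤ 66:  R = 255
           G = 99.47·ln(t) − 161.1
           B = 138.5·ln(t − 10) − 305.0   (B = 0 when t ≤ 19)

At 2604 K (t = 26.04):
  B = 138.5·ln(26.04 − 10) − 305.0 = 138.5·ln 16.04 − 305.0 = 138.5·2.7751 − 305.0 = 79.349.
At 3038 K (t = 30.38):
  B = 138.5·ln(30.38 − 10) − 305.0 = 138.5·ln 20.38 − 305.0 = 138.5·3.0146 − 305.0 = 112.516.
Gain = 112.516 / 79.349 = 1.4180 → 1.418.

1.418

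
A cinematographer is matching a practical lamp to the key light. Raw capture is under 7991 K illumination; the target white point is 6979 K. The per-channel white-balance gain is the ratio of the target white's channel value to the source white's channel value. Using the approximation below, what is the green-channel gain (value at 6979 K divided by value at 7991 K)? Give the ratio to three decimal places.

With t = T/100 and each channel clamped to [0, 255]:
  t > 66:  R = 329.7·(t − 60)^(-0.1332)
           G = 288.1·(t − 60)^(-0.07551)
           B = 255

1.055

At 7991 K (t = 79.91):
  G = 288.1·(79.91 − 60)^(-0.07551) = 288.1·19.91^(-0.07551) = 288.1·0.79782 = 229.853.
At 6979 K (t = 69.79):
  G = 288.1·(69.79 − 60)^(-0.07551) = 288.1·9.79^(-0.07551) = 288.1·0.84176 = 242.510.
Gain = 242.510 / 229.853 = 1.0551 → 1.055.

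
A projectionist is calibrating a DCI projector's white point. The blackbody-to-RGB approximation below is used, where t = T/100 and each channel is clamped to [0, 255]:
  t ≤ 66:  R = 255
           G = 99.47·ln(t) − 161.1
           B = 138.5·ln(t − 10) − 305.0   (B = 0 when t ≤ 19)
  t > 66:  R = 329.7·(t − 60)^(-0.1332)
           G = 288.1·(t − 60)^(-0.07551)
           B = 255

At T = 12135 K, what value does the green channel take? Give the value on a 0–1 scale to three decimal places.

t = 12135/100 = 121.35; the t > 66 branch applies.
G = 288.1·(121.35 − 60)^(-0.07551) = 288.1·61.35^(-0.07551) = 288.1·0.73283 = 211.128.
On a 0–1 scale: 211.128/255 = 0.8280 → 0.828.

0.828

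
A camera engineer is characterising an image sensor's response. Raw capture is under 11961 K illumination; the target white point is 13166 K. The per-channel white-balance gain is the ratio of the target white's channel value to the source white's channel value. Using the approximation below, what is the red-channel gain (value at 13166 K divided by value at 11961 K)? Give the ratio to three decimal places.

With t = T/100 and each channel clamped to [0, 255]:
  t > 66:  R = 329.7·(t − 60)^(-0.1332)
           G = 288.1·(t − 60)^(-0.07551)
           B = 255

0.976

At 11961 K (t = 119.61):
  R = 329.7·(119.61 − 60)^(-0.1332) = 329.7·59.61^(-0.1332) = 329.7·0.58013 = 191.270.
At 13166 K (t = 131.66):
  R = 329.7·(131.66 − 60)^(-0.1332) = 329.7·71.66^(-0.1332) = 329.7·0.56608 = 186.636.
Gain = 186.636 / 191.270 = 0.9758 → 0.976.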